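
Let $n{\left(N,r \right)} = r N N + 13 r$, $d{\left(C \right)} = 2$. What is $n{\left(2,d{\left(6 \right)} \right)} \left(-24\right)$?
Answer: $-816$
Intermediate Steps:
$n{\left(N,r \right)} = 13 r + r N^{2}$ ($n{\left(N,r \right)} = N r N + 13 r = r N^{2} + 13 r = 13 r + r N^{2}$)
$n{\left(2,d{\left(6 \right)} \right)} \left(-24\right) = 2 \left(13 + 2^{2}\right) \left(-24\right) = 2 \left(13 + 4\right) \left(-24\right) = 2 \cdot 17 \left(-24\right) = 34 \left(-24\right) = -816$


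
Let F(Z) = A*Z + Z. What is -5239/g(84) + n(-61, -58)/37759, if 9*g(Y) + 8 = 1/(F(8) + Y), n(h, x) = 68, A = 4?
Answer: 220766518904/37419169 ≈ 5899.8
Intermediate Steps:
F(Z) = 5*Z (F(Z) = 4*Z + Z = 5*Z)
g(Y) = -8/9 + 1/(9*(40 + Y)) (g(Y) = -8/9 + 1/(9*(5*8 + Y)) = -8/9 + 1/(9*(40 + Y)))
-5239/g(84) + n(-61, -58)/37759 = -5239*9*(40 + 84)/(-319 - 8*84) + 68/37759 = -5239*1116/(-319 - 672) + 68*(1/37759) = -5239/((⅑)*(1/124)*(-991)) + 68/37759 = -5239/(-991/1116) + 68/37759 = -5239*(-1116/991) + 68/37759 = 5846724/991 + 68/37759 = 220766518904/37419169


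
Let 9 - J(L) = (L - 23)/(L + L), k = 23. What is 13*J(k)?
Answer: 117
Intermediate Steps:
J(L) = 9 - (-23 + L)/(2*L) (J(L) = 9 - (L - 23)/(L + L) = 9 - (-23 + L)/(2*L))
13*J(k) = 13*((½)*(23 + 17*23)/23) = 13*((½)*(1/23)*(23 + 391)) = 13*((½)*(1/23)*414) = 13*9 = 117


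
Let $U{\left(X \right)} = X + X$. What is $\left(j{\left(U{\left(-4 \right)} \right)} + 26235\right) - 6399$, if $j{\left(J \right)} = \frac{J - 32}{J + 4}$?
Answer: $19846$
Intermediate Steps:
$U{\left(X \right)} = 2 X$
$j{\left(J \right)} = \frac{-32 + J}{4 + J}$
$\left(j{\left(U{\left(-4 \right)} \right)} + 26235\right) - 6399 = \left(\frac{-32 + 2 \left(-4\right)}{4 + 2 \left(-4\right)} + 26235\right) - 6399 = \left(\frac{-32 - 8}{4 - 8} + 26235\right) - 6399 = \left(\frac{1}{-4} \left(-40\right) + 26235\right) - 6399 = \left(\left(- \frac{1}{4}\right) \left(-40\right) + 26235\right) - 6399 = \left(10 + 26235\right) - 6399 = 26245 - 6399 = 19846$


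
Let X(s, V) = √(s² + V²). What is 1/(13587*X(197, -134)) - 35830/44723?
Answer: -35830/44723 + √56765/771266055 ≈ -0.80115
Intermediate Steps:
X(s, V) = √(V² + s²)
1/(13587*X(197, -134)) - 35830/44723 = 1/(13587*(√((-134)² + 197²))) - 35830/44723 = 1/(13587*(√(17956 + 38809))) - 35830*1/44723 = 1/(13587*(√56765)) - 35830/44723 = (√56765/56765)/13587 - 35830/44723 = √56765/771266055 - 35830/44723 = -35830/44723 + √56765/771266055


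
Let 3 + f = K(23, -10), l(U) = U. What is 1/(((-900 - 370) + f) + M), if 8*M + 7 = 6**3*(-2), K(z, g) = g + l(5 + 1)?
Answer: -8/10655 ≈ -0.00075082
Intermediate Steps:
K(z, g) = 6 + g (K(z, g) = g + (5 + 1) = g + 6 = 6 + g)
M = -439/8 (M = -7/8 + (6**3*(-2))/8 = -7/8 + (216*(-2))/8 = -7/8 + (1/8)*(-432) = -7/8 - 54 = -439/8 ≈ -54.875)
f = -7 (f = -3 + (6 - 10) = -3 - 4 = -7)
1/(((-900 - 370) + f) + M) = 1/(((-900 - 370) - 7) - 439/8) = 1/((-1270 - 7) - 439/8) = 1/(-1277 - 439/8) = 1/(-10655/8) = -8/10655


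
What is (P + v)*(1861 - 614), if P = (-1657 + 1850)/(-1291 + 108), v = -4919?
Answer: -7256754390/1183 ≈ -6.1342e+6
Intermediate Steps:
P = -193/1183 (P = 193/(-1183) = 193*(-1/1183) = -193/1183 ≈ -0.16314)
(P + v)*(1861 - 614) = (-193/1183 - 4919)*(1861 - 614) = -5819370/1183*1247 = -7256754390/1183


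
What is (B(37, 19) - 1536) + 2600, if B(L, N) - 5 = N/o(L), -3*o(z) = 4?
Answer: 4219/4 ≈ 1054.8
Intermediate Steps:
o(z) = -4/3 (o(z) = -⅓*4 = -4/3)
B(L, N) = 5 - 3*N/4 (B(L, N) = 5 + N/(-4/3) = 5 + N*(-¾) = 5 - 3*N/4)
(B(37, 19) - 1536) + 2600 = ((5 - ¾*19) - 1536) + 2600 = ((5 - 57/4) - 1536) + 2600 = (-37/4 - 1536) + 2600 = -6181/4 + 2600 = 4219/4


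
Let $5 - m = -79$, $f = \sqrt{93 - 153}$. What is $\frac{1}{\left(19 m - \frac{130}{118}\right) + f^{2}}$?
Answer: $\frac{59}{90559} \approx 0.00065151$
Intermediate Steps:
$f = 2 i \sqrt{15}$ ($f = \sqrt{-60} = 2 i \sqrt{15} \approx 7.746 i$)
$m = 84$ ($m = 5 - -79 = 5 + 79 = 84$)
$\frac{1}{\left(19 m - \frac{130}{118}\right) + f^{2}} = \frac{1}{\left(19 \cdot 84 - \frac{130}{118}\right) + \left(2 i \sqrt{15}\right)^{2}} = \frac{1}{\left(1596 - \frac{65}{59}\right) - 60} = \frac{1}{\frac{94099}{59} - 60} = \frac{1}{\frac{90559}{59}} = \frac{59}{90559}$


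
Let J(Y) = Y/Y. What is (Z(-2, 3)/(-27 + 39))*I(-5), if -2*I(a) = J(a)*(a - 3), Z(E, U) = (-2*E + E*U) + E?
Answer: -4/3 ≈ -1.3333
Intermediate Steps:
J(Y) = 1
Z(E, U) = -E + E*U
I(a) = 3/2 - a/2 (I(a) = -(a - 3)/2 = -(-3 + a)/2 = 3/2 - a/2)
(Z(-2, 3)/(-27 + 39))*I(-5) = ((-2*(-1 + 3))/(-27 + 39))*(3/2 - ½*(-5)) = (-2*2/12)*(3/2 + 5/2) = -4*1/12*4 = -⅓*4 = -4/3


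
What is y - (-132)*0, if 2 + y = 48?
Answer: 46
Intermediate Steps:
y = 46 (y = -2 + 48 = 46)
y - (-132)*0 = 46 - (-132)*0 = 46 - 22*0 = 46 + 0 = 46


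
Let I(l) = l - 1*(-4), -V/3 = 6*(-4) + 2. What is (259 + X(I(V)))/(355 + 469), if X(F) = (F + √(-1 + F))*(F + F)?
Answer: 10059/824 + 35*√69/206 ≈ 13.619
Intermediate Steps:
V = 66 (V = -3*(6*(-4) + 2) = -3*(-24 + 2) = -3*(-22) = 66)
I(l) = 4 + l (I(l) = l + 4 = 4 + l)
X(F) = 2*F*(F + √(-1 + F)) (X(F) = (F + √(-1 + F))*(2*F) = 2*F*(F + √(-1 + F)))
(259 + X(I(V)))/(355 + 469) = (259 + 2*(4 + 66)*((4 + 66) + √(-1 + (4 + 66))))/(355 + 469) = (259 + 2*70*(70 + √(-1 + 70)))/824 = (259 + 2*70*(70 + √69))*(1/824) = (259 + (9800 + 140*√69))*(1/824) = (10059 + 140*√69)*(1/824) = 10059/824 + 35*√69/206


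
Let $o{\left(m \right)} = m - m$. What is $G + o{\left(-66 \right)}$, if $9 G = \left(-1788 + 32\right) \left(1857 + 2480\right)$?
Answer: $- \frac{7615772}{9} \approx -8.462 \cdot 10^{5}$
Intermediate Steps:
$o{\left(m \right)} = 0$
$G = - \frac{7615772}{9}$ ($G = \frac{\left(-1788 + 32\right) \left(1857 + 2480\right)}{9} = \frac{\left(-1756\right) 4337}{9} = \frac{1}{9} \left(-7615772\right) = - \frac{7615772}{9} \approx -8.462 \cdot 10^{5}$)
$G + o{\left(-66 \right)} = - \frac{7615772}{9} + 0 = - \frac{7615772}{9}$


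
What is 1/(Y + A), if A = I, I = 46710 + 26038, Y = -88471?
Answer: -1/15723 ≈ -6.3601e-5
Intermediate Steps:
I = 72748
A = 72748
1/(Y + A) = 1/(-88471 + 72748) = 1/(-15723) = -1/15723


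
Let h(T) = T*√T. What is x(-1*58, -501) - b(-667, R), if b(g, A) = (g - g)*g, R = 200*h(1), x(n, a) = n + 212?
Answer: 154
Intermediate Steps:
h(T) = T^(3/2)
x(n, a) = 212 + n
R = 200 (R = 200*1^(3/2) = 200*1 = 200)
b(g, A) = 0 (b(g, A) = 0*g = 0)
x(-1*58, -501) - b(-667, R) = (212 - 1*58) - 1*0 = (212 - 58) + 0 = 154 + 0 = 154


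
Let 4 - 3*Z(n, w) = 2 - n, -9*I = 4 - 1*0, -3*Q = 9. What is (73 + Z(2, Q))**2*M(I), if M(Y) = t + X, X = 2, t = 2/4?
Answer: 248645/18 ≈ 13814.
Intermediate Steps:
Q = -3 (Q = -1/3*9 = -3)
I = -4/9 (I = -(4 - 1*0)/9 = -(4 + 0)/9 = -1/9*4 = -4/9 ≈ -0.44444)
t = 1/2 (t = 2*(1/4) = 1/2 ≈ 0.50000)
Z(n, w) = 2/3 + n/3 (Z(n, w) = 4/3 - (2 - n)/3 = 4/3 + (-2/3 + n/3) = 2/3 + n/3)
M(Y) = 5/2 (M(Y) = 1/2 + 2 = 5/2)
(73 + Z(2, Q))**2*M(I) = (73 + (2/3 + (1/3)*2))**2*(5/2) = (73 + (2/3 + 2/3))**2*(5/2) = (73 + 4/3)**2*(5/2) = (223/3)**2*(5/2) = (49729/9)*(5/2) = 248645/18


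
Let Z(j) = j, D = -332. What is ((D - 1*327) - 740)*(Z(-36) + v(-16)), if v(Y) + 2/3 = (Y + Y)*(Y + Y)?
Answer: -4143838/3 ≈ -1.3813e+6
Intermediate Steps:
v(Y) = -⅔ + 4*Y² (v(Y) = -⅔ + (Y + Y)*(Y + Y) = -⅔ + (2*Y)*(2*Y) = -⅔ + 4*Y²)
((D - 1*327) - 740)*(Z(-36) + v(-16)) = ((-332 - 1*327) - 740)*(-36 + (-⅔ + 4*(-16)²)) = ((-332 - 327) - 740)*(-36 + (-⅔ + 4*256)) = (-659 - 740)*(-36 + (-⅔ + 1024)) = -1399*(-36 + 3070/3) = -1399*2962/3 = -4143838/3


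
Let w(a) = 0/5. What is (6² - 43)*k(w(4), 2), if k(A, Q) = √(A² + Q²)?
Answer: -14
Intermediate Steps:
w(a) = 0 (w(a) = 0*(⅕) = 0)
(6² - 43)*k(w(4), 2) = (6² - 43)*√(0² + 2²) = (36 - 43)*√(0 + 4) = -7*√4 = -7*2 = -14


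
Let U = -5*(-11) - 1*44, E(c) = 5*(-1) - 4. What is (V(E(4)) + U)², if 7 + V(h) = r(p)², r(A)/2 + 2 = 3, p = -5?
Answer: 64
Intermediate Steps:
r(A) = 2 (r(A) = -4 + 2*3 = -4 + 6 = 2)
E(c) = -9 (E(c) = -5 - 4 = -9)
V(h) = -3 (V(h) = -7 + 2² = -7 + 4 = -3)
U = 11 (U = 55 - 44 = 11)
(V(E(4)) + U)² = (-3 + 11)² = 8² = 64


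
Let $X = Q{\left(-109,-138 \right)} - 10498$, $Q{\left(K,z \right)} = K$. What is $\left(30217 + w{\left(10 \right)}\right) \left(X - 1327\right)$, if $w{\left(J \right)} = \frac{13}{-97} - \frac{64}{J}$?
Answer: $- \frac{174857874984}{485} \approx -3.6053 \cdot 10^{8}$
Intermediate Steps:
$w{\left(J \right)} = - \frac{13}{97} - \frac{64}{J}$ ($w{\left(J \right)} = 13 \left(- \frac{1}{97}\right) - \frac{64}{J} = - \frac{13}{97} - \frac{64}{J}$)
$X = -10607$ ($X = -109 - 10498 = -10607$)
$\left(30217 + w{\left(10 \right)}\right) \left(X - 1327\right) = \left(30217 - \left(\frac{13}{97} + \frac{64}{10}\right)\right) \left(-10607 - 1327\right) = \left(30217 - \frac{3169}{485}\right) \left(-11934\right) = \frac{14652076}{485} \left(-11934\right) = - \frac{174857874984}{485}$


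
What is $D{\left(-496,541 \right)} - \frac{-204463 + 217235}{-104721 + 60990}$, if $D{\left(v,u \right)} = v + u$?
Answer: $\frac{1980667}{43731} \approx 45.292$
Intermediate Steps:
$D{\left(v,u \right)} = u + v$
$D{\left(-496,541 \right)} - \frac{-204463 + 217235}{-104721 + 60990} = \left(541 - 496\right) - \frac{-204463 + 217235}{-104721 + 60990} = 45 - \frac{12772}{-43731} = 45 - 12772 \left(- \frac{1}{43731}\right) = 45 - - \frac{12772}{43731} = 45 + \frac{12772}{43731} = \frac{1980667}{43731}$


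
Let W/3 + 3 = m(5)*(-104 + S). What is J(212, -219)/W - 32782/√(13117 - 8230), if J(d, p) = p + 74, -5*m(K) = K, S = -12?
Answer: -145/339 - 32782*√543/1629 ≈ -469.36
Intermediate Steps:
m(K) = -K/5
W = 339 (W = -9 + 3*((-⅕*5)*(-104 - 12)) = -9 + 3*(-1*(-116)) = -9 + 3*116 = -9 + 348 = 339)
J(d, p) = 74 + p
J(212, -219)/W - 32782/√(13117 - 8230) = (74 - 219)/339 - 32782/√(13117 - 8230) = -145*1/339 - 32782*√543/1629 = -145/339 - 32782*√543/1629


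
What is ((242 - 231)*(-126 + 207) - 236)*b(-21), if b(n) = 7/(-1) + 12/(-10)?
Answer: -5371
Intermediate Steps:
b(n) = -41/5 (b(n) = 7*(-1) + 12*(-⅒) = -7 - 6/5 = -41/5)
((242 - 231)*(-126 + 207) - 236)*b(-21) = ((242 - 231)*(-126 + 207) - 236)*(-41/5) = (11*81 - 236)*(-41/5) = (891 - 236)*(-41/5) = 655*(-41/5) = -5371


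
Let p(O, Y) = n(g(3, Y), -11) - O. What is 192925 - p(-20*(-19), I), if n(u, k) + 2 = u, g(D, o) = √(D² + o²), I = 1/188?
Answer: 193307 - √318097/188 ≈ 1.9330e+5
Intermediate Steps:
I = 1/188 ≈ 0.0053191
n(u, k) = -2 + u
p(O, Y) = -2 + √(9 + Y²) - O (p(O, Y) = (-2 + √(3² + Y²)) - O = (-2 + √(9 + Y²)) - O = -2 + √(9 + Y²) - O)
192925 - p(-20*(-19), I) = 192925 - (-2 + √(9 + (1/188)²) - (-20)*(-19)) = 192925 - (-2 + √(9 + 1/35344) - 1*380) = 192925 - (-2 + √(318097/35344) - 380) = 192925 - (-2 + √318097/188 - 380) = 192925 - (-382 + √318097/188) = 192925 + (382 - √318097/188) = 193307 - √318097/188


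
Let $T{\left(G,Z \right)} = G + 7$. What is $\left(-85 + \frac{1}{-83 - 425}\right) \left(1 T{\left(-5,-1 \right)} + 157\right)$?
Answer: $- \frac{6865779}{508} \approx -13515.0$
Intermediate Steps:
$T{\left(G,Z \right)} = 7 + G$
$\left(-85 + \frac{1}{-83 - 425}\right) \left(1 T{\left(-5,-1 \right)} + 157\right) = \left(-85 + \frac{1}{-83 - 425}\right) \left(1 \left(7 - 5\right) + 157\right) = \left(-85 + \frac{1}{-508}\right) \left(1 \cdot 2 + 157\right) = \left(-85 - \frac{1}{508}\right) \left(2 + 157\right) = \left(- \frac{43181}{508}\right) 159 = - \frac{6865779}{508}$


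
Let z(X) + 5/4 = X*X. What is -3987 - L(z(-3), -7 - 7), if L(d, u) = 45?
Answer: -4032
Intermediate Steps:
z(X) = -5/4 + X² (z(X) = -5/4 + X*X = -5/4 + X²)
-3987 - L(z(-3), -7 - 7) = -3987 - 1*45 = -3987 - 45 = -4032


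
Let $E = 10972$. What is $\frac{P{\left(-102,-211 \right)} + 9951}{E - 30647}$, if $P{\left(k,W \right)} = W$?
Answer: $- \frac{1948}{3935} \approx -0.49504$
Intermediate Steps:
$\frac{P{\left(-102,-211 \right)} + 9951}{E - 30647} = \frac{-211 + 9951}{10972 - 30647} = \frac{9740}{-19675} = 9740 \left(- \frac{1}{19675}\right) = - \frac{1948}{3935}$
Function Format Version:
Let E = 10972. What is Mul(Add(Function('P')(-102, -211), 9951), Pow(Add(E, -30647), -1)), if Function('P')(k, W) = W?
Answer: Rational(-1948, 3935) ≈ -0.49504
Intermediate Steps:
Mul(Add(Function('P')(-102, -211), 9951), Pow(Add(E, -30647), -1)) = Mul(Add(-211, 9951), Pow(Add(10972, -30647), -1)) = Mul(9740, Pow(-19675, -1)) = Mul(9740, Rational(-1, 19675)) = Rational(-1948, 3935)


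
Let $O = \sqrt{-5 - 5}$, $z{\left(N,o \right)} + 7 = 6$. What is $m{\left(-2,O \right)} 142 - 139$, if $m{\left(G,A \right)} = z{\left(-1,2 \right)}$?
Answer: $-281$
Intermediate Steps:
$z{\left(N,o \right)} = -1$ ($z{\left(N,o \right)} = -7 + 6 = -1$)
$O = i \sqrt{10}$ ($O = \sqrt{-10} = i \sqrt{10} \approx 3.1623 i$)
$m{\left(G,A \right)} = -1$
$m{\left(-2,O \right)} 142 - 139 = \left(-1\right) 142 - 139 = -142 - 139 = -281$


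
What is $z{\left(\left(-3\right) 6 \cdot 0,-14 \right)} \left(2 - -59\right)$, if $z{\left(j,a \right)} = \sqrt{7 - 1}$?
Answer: $61 \sqrt{6} \approx 149.42$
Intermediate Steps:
$z{\left(j,a \right)} = \sqrt{6}$
$z{\left(\left(-3\right) 6 \cdot 0,-14 \right)} \left(2 - -59\right) = \sqrt{6} \left(2 - -59\right) = \sqrt{6} \left(2 + 59\right) = \sqrt{6} \cdot 61 = 61 \sqrt{6}$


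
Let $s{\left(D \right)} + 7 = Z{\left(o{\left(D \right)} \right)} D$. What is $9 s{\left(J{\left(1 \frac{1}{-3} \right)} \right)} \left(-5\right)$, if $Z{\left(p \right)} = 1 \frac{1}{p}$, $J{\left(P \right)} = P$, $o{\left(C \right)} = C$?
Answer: $270$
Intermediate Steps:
$Z{\left(p \right)} = \frac{1}{p}$
$s{\left(D \right)} = -6$ ($s{\left(D \right)} = -7 + \frac{D}{D} = -7 + 1 = -6$)
$9 s{\left(J{\left(1 \frac{1}{-3} \right)} \right)} \left(-5\right) = 9 \left(-6\right) \left(-5\right) = \left(-54\right) \left(-5\right) = 270$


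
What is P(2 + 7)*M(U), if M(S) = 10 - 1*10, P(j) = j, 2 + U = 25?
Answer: 0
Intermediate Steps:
U = 23 (U = -2 + 25 = 23)
M(S) = 0 (M(S) = 10 - 10 = 0)
P(2 + 7)*M(U) = (2 + 7)*0 = 9*0 = 0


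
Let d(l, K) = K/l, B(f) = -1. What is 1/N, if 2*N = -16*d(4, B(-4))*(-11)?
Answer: -1/22 ≈ -0.045455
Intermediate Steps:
N = -22 (N = (-(-16)/4*(-11))/2 = (-16*(-¼)*(-11))/2 = (4*(-11))/2 = (½)*(-44) = -22)
1/N = 1/(-22) = -1/22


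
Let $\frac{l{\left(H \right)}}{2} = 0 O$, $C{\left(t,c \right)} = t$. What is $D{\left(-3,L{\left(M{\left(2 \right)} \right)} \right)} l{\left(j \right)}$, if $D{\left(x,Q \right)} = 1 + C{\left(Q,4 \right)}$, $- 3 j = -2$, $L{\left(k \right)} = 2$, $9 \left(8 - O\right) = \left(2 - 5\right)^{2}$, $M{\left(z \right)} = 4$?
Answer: $0$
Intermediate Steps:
$O = 7$ ($O = 8 - \frac{\left(2 - 5\right)^{2}}{9} = 8 - \frac{\left(-3\right)^{2}}{9} = 8 - 1 = 7$)
$j = \frac{2}{3}$ ($j = \left(- \frac{1}{3}\right) \left(-2\right) = \frac{2}{3} \approx 0.66667$)
$D{\left(x,Q \right)} = 1 + Q$
$l{\left(H \right)} = 0$ ($l{\left(H \right)} = 2 \cdot 0 \cdot 7 = 2 \cdot 0 = 0$)
$D{\left(-3,L{\left(M{\left(2 \right)} \right)} \right)} l{\left(j \right)} = \left(1 + 2\right) 0 = 3 \cdot 0 = 0$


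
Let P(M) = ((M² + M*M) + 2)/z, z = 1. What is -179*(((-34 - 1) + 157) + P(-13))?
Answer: -82698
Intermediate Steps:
P(M) = 2 + 2*M² (P(M) = ((M² + M*M) + 2)/1 = ((M² + M²) + 2)*1 = (2*M² + 2)*1 = (2 + 2*M²)*1 = 2 + 2*M²)
-179*(((-34 - 1) + 157) + P(-13)) = -179*(((-34 - 1) + 157) + (2 + 2*(-13)²)) = -179*((-35 + 157) + (2 + 2*169)) = -179*(122 + (2 + 338)) = -179*(122 + 340) = -179*462 = -82698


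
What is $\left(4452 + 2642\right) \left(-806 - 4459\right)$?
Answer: $-37349910$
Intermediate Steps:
$\left(4452 + 2642\right) \left(-806 - 4459\right) = 7094 \left(-5265\right) = -37349910$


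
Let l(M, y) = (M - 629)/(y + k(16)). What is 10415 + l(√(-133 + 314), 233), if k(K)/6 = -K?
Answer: 1426226/137 + √181/137 ≈ 10411.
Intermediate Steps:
k(K) = -6*K (k(K) = 6*(-K) = -6*K)
l(M, y) = (-629 + M)/(-96 + y) (l(M, y) = (M - 629)/(y - 6*16) = (-629 + M)/(y - 96) = (-629 + M)/(-96 + y))
10415 + l(√(-133 + 314), 233) = 10415 + (-629 + √(-133 + 314))/(-96 + 233) = 10415 + (-629 + √181)/137 = 10415 + (-629/137 + √181/137) = 1426226/137 + √181/137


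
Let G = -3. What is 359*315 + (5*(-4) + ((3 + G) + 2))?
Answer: 113067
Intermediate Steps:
359*315 + (5*(-4) + ((3 + G) + 2)) = 359*315 + (5*(-4) + ((3 - 3) + 2)) = 113085 + (-20 + (0 + 2)) = 113085 + (-20 + 2) = 113085 - 18 = 113067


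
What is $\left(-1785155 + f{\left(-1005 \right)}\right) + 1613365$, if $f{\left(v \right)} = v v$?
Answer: $838235$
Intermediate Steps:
$f{\left(v \right)} = v^{2}$
$\left(-1785155 + f{\left(-1005 \right)}\right) + 1613365 = \left(-1785155 + \left(-1005\right)^{2}\right) + 1613365 = \left(-1785155 + 1010025\right) + 1613365 = -775130 + 1613365 = 838235$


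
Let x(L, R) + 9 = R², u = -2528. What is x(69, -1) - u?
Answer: 2520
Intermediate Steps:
x(L, R) = -9 + R²
x(69, -1) - u = (-9 + (-1)²) - 1*(-2528) = (-9 + 1) + 2528 = -8 + 2528 = 2520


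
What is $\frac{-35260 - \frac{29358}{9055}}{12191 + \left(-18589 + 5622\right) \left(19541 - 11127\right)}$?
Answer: $\frac{319308658}{987829391085} \approx 0.00032324$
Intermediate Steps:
$\frac{-35260 - \frac{29358}{9055}}{12191 + \left(-18589 + 5622\right) \left(19541 - 11127\right)} = \frac{-35260 - \frac{29358}{9055}}{12191 - 109104338} = - \frac{319308658}{9055 \left(-109092147\right)} = \left(- \frac{319308658}{9055}\right) \left(- \frac{1}{109092147}\right) = \frac{319308658}{987829391085}$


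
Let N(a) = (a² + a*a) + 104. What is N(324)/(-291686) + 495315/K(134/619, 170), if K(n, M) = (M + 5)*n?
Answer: 8942599741151/684003670 ≈ 13074.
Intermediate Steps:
K(n, M) = n*(5 + M) (K(n, M) = (5 + M)*n = n*(5 + M))
N(a) = 104 + 2*a² (N(a) = (a² + a²) + 104 = 2*a² + 104 = 104 + 2*a²)
N(324)/(-291686) + 495315/K(134/619, 170) = (104 + 2*324²)/(-291686) + 495315/(((134/619)*(5 + 170))) = (104 + 2*104976)*(-1/291686) + 495315/(((134*(1/619))*175)) = (104 + 209952)*(-1/291686) + 495315/(((134/619)*175)) = 210056*(-1/291686) + 495315/(23450/619) = -105028/145843 + 495315*(619/23450) = -105028/145843 + 61319997/4690 = 8942599741151/684003670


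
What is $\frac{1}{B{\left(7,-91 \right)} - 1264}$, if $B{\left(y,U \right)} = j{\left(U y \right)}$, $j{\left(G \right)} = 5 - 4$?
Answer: $- \frac{1}{1263} \approx -0.00079177$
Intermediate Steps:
$j{\left(G \right)} = 1$ ($j{\left(G \right)} = 5 - 4 = 1$)
$B{\left(y,U \right)} = 1$
$\frac{1}{B{\left(7,-91 \right)} - 1264} = \frac{1}{1 - 1264} = \frac{1}{-1263} = - \frac{1}{1263}$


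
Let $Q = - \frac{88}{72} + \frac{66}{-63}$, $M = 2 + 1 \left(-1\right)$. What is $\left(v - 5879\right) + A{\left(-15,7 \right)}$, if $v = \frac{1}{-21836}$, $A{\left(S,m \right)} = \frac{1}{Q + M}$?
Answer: $- \frac{2567820817}{436720} \approx -5879.8$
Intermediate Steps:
$M = 1$ ($M = 2 - 1 = 1$)
$Q = - \frac{143}{63}$ ($Q = \left(-88\right) \frac{1}{72} + 66 \left(- \frac{1}{63}\right) = - \frac{11}{9} - \frac{22}{21} = - \frac{143}{63} \approx -2.2698$)
$A{\left(S,m \right)} = - \frac{63}{80}$ ($A{\left(S,m \right)} = \frac{1}{- \frac{143}{63} + 1} = \frac{1}{- \frac{80}{63}} = - \frac{63}{80}$)
$v = - \frac{1}{21836} \approx -4.5796 \cdot 10^{-5}$
$\left(v - 5879\right) + A{\left(-15,7 \right)} = \left(- \frac{1}{21836} - 5879\right) - \frac{63}{80} = - \frac{128373845}{21836} - \frac{63}{80} = - \frac{2567820817}{436720}$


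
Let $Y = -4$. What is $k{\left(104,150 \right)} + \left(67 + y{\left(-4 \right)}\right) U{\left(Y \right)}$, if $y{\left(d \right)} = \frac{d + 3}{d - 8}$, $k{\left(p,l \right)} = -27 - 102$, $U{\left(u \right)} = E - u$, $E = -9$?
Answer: $- \frac{5573}{12} \approx -464.42$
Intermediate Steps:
$U{\left(u \right)} = -9 - u$
$k{\left(p,l \right)} = -129$ ($k{\left(p,l \right)} = -27 - 102 = -129$)
$y{\left(d \right)} = \frac{3 + d}{-8 + d}$
$k{\left(104,150 \right)} + \left(67 + y{\left(-4 \right)}\right) U{\left(Y \right)} = -129 + \left(67 + \frac{3 - 4}{-8 - 4}\right) \left(-9 - -4\right) = -129 + \left(67 + \frac{1}{-12} \left(-1\right)\right) \left(-9 + 4\right) = -129 + \left(67 - - \frac{1}{12}\right) \left(-5\right) = -129 + \left(67 + \frac{1}{12}\right) \left(-5\right) = -129 + \frac{805}{12} \left(-5\right) = -129 - \frac{4025}{12} = - \frac{5573}{12}$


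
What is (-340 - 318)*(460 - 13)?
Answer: -294126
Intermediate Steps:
(-340 - 318)*(460 - 13) = -658*447 = -294126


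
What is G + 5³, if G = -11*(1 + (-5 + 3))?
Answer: 136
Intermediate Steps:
G = 11 (G = -11*(1 - 2) = -11*(-1) = 11)
G + 5³ = 11 + 5³ = 11 + 125 = 136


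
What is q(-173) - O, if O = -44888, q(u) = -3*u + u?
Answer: 45234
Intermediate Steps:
q(u) = -2*u
q(-173) - O = -2*(-173) - 1*(-44888) = 346 + 44888 = 45234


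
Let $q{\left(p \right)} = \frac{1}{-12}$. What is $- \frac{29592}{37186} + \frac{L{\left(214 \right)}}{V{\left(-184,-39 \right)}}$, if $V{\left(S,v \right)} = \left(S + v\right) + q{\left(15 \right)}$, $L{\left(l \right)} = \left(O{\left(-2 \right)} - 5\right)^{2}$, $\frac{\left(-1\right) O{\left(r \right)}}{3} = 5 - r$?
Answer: $- \frac{190435308}{49773461} \approx -3.826$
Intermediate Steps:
$O{\left(r \right)} = -15 + 3 r$ ($O{\left(r \right)} = - 3 \left(5 - r\right) = -15 + 3 r$)
$q{\left(p \right)} = - \frac{1}{12}$
$L{\left(l \right)} = 676$ ($L{\left(l \right)} = \left(\left(-15 + 3 \left(-2\right)\right) - 5\right)^{2} = \left(\left(-15 - 6\right) - 5\right)^{2} = \left(-21 - 5\right)^{2} = \left(-26\right)^{2} = 676$)
$V{\left(S,v \right)} = - \frac{1}{12} + S + v$ ($V{\left(S,v \right)} = \left(S + v\right) - \frac{1}{12} = - \frac{1}{12} + S + v$)
$- \frac{29592}{37186} + \frac{L{\left(214 \right)}}{V{\left(-184,-39 \right)}} = - \frac{29592}{37186} + \frac{676}{- \frac{1}{12} - 184 - 39} = \left(-29592\right) \frac{1}{37186} + \frac{676}{- \frac{2677}{12}} = - \frac{14796}{18593} + 676 \left(- \frac{12}{2677}\right) = - \frac{14796}{18593} - \frac{8112}{2677} = - \frac{190435308}{49773461}$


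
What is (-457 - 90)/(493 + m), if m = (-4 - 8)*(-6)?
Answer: -547/565 ≈ -0.96814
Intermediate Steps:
m = 72 (m = -12*(-6) = 72)
(-457 - 90)/(493 + m) = (-457 - 90)/(493 + 72) = -547/565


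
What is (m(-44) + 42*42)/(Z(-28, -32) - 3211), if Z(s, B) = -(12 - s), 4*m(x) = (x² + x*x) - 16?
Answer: -2728/3251 ≈ -0.83913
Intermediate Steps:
m(x) = -4 + x²/2 (m(x) = ((x² + x*x) - 16)/4 = ((x² + x²) - 16)/4 = (2*x² - 16)/4 = (-16 + 2*x²)/4 = -4 + x²/2)
Z(s, B) = -12 + s
(m(-44) + 42*42)/(Z(-28, -32) - 3211) = ((-4 + (½)*(-44)²) + 42*42)/((-12 - 28) - 3211) = ((-4 + (½)*1936) + 1764)/(-40 - 3211) = ((-4 + 968) + 1764)/(-3251) = (964 + 1764)*(-1/3251) = 2728*(-1/3251) = -2728/3251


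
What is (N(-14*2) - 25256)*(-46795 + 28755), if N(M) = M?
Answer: 456123360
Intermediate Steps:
(N(-14*2) - 25256)*(-46795 + 28755) = (-14*2 - 25256)*(-46795 + 28755) = (-28 - 25256)*(-18040) = -25284*(-18040) = 456123360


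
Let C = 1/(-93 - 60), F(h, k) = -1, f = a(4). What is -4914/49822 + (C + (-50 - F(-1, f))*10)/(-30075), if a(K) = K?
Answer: -9438221494/114627343725 ≈ -0.082338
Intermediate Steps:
f = 4
C = -1/153 (C = 1/(-153) = -1/153 ≈ -0.0065359)
-4914/49822 + (C + (-50 - F(-1, f))*10)/(-30075) = -4914/49822 + (-1/153 + (-50 - 1*(-1))*10)/(-30075) = -4914*1/49822 + (-1/153 + (-50 + 1)*10)*(-1/30075) = -2457/24911 + (-1/153 - 49*10)*(-1/30075) = -2457/24911 + (-1/153 - 490)*(-1/30075) = -2457/24911 - 74971/153*(-1/30075) = -2457/24911 + 74971/4601475 = -9438221494/114627343725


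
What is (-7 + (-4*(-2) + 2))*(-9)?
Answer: -27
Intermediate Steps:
(-7 + (-4*(-2) + 2))*(-9) = (-7 + (8 + 2))*(-9) = (-7 + 10)*(-9) = 3*(-9) = -27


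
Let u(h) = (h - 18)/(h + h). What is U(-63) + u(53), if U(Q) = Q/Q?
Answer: 141/106 ≈ 1.3302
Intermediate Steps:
U(Q) = 1
u(h) = (-18 + h)/(2*h) (u(h) = (-18 + h)/((2*h)) = (-18 + h)*(1/(2*h)) = (-18 + h)/(2*h))
U(-63) + u(53) = 1 + (½)*(-18 + 53)/53 = 1 + (½)*(1/53)*35 = 1 + 35/106 = 141/106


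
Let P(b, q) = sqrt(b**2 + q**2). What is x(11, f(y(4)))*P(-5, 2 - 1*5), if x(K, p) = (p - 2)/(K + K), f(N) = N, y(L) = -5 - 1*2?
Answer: -9*sqrt(34)/22 ≈ -2.3854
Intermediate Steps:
y(L) = -7 (y(L) = -5 - 2 = -7)
x(K, p) = (-2 + p)/(2*K) (x(K, p) = (-2 + p)/((2*K)) = (-2 + p)*(1/(2*K)) = (-2 + p)/(2*K))
x(11, f(y(4)))*P(-5, 2 - 1*5) = ((1/2)*(-2 - 7)/11)*sqrt((-5)**2 + (2 - 1*5)**2) = ((1/2)*(1/11)*(-9))*sqrt(25 + (2 - 5)**2) = -9*sqrt(25 + (-3)**2)/22 = -9*sqrt(25 + 9)/22 = -9*sqrt(34)/22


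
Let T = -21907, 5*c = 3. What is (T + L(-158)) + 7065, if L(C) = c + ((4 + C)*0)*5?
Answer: -74207/5 ≈ -14841.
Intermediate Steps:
c = ⅗ (c = (⅕)*3 = ⅗ ≈ 0.60000)
L(C) = ⅗ (L(C) = ⅗ + ((4 + C)*0)*5 = ⅗ + 0*5 = ⅗ + 0 = ⅗)
(T + L(-158)) + 7065 = (-21907 + ⅗) + 7065 = -109532/5 + 7065 = -74207/5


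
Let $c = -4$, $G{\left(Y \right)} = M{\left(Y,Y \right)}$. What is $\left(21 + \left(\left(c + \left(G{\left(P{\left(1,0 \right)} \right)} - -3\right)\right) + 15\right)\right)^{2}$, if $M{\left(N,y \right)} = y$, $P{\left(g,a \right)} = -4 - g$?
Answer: $900$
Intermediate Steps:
$G{\left(Y \right)} = Y$
$\left(21 + \left(\left(c + \left(G{\left(P{\left(1,0 \right)} \right)} - -3\right)\right) + 15\right)\right)^{2} = \left(21 + \left(\left(-4 - 2\right) + 15\right)\right)^{2} = \left(21 + \left(-6 + 15\right)\right)^{2} = \left(21 + 9\right)^{2} = 30^{2} = 900$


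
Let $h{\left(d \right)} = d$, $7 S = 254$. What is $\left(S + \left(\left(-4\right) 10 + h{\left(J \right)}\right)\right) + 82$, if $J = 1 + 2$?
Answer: $\frac{569}{7} \approx 81.286$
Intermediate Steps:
$S = \frac{254}{7}$ ($S = \frac{1}{7} \cdot 254 = \frac{254}{7} \approx 36.286$)
$J = 3$
$\left(S + \left(\left(-4\right) 10 + h{\left(J \right)}\right)\right) + 82 = \left(\frac{254}{7} + \left(\left(-4\right) 10 + 3\right)\right) + 82 = \left(\frac{254}{7} + \left(-40 + 3\right)\right) + 82 = \left(\frac{254}{7} - 37\right) + 82 = - \frac{5}{7} + 82 = \frac{569}{7}$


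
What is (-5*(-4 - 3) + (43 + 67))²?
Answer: 21025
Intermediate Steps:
(-5*(-4 - 3) + (43 + 67))² = (-5*(-7) + 110)² = (35 + 110)² = 145² = 21025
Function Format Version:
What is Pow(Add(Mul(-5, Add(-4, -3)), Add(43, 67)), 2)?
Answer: 21025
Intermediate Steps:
Pow(Add(Mul(-5, Add(-4, -3)), Add(43, 67)), 2) = Pow(Add(Mul(-5, -7), 110), 2) = Pow(Add(35, 110), 2) = Pow(145, 2) = 21025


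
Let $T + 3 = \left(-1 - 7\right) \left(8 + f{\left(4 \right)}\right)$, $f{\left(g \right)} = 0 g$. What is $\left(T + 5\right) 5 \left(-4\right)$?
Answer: $1240$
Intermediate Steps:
$f{\left(g \right)} = 0$
$T = -67$ ($T = -3 + \left(-1 - 7\right) \left(8 + 0\right) = -3 - 64 = -67$)
$\left(T + 5\right) 5 \left(-4\right) = \left(-67 + 5\right) 5 \left(-4\right) = \left(-62\right) \left(-20\right) = 1240$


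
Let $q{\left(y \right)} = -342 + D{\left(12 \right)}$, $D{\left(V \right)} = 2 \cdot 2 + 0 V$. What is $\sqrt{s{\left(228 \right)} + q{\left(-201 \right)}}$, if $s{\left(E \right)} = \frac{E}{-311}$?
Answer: $\frac{i \sqrt{32762606}}{311} \approx 18.405 i$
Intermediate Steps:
$D{\left(V \right)} = 4$ ($D{\left(V \right)} = 4 + 0 = 4$)
$q{\left(y \right)} = -338$ ($q{\left(y \right)} = -342 + 4 = -338$)
$s{\left(E \right)} = - \frac{E}{311}$ ($s{\left(E \right)} = E \left(- \frac{1}{311}\right) = - \frac{E}{311}$)
$\sqrt{s{\left(228 \right)} + q{\left(-201 \right)}} = \sqrt{\left(- \frac{1}{311}\right) 228 - 338} = \sqrt{- \frac{228}{311} - 338} = \sqrt{- \frac{105346}{311}} = \frac{i \sqrt{32762606}}{311}$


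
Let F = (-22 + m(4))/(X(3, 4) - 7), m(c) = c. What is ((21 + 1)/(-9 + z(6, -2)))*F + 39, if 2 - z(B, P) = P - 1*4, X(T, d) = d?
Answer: -93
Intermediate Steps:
z(B, P) = 6 - P (z(B, P) = 2 - (P - 1*4) = 2 - (P - 4) = 2 - (-4 + P) = 2 + (4 - P) = 6 - P)
F = 6 (F = (-22 + 4)/(4 - 7) = -18/(-3) = -18*(-1/3) = 6)
((21 + 1)/(-9 + z(6, -2)))*F + 39 = ((21 + 1)/(-9 + (6 - 1*(-2))))*6 + 39 = (22/(-9 + (6 + 2)))*6 + 39 = (22/(-9 + 8))*6 + 39 = (22/(-1))*6 + 39 = (22*(-1))*6 + 39 = -22*6 + 39 = -132 + 39 = -93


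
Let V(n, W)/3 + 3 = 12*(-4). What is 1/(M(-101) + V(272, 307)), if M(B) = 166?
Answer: 1/13 ≈ 0.076923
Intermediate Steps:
V(n, W) = -153 (V(n, W) = -9 + 3*(12*(-4)) = -9 + 3*(-48) = -9 - 144 = -153)
1/(M(-101) + V(272, 307)) = 1/(166 - 153) = 1/13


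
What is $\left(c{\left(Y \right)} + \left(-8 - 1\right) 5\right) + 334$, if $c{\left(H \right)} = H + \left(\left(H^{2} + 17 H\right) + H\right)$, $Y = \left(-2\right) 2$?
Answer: $229$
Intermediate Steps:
$Y = -4$
$c{\left(H \right)} = H^{2} + 19 H$ ($c{\left(H \right)} = H + \left(H^{2} + 18 H\right) = H^{2} + 19 H$)
$\left(c{\left(Y \right)} + \left(-8 - 1\right) 5\right) + 334 = \left(- 4 \left(19 - 4\right) + \left(-8 - 1\right) 5\right) + 334 = \left(\left(-4\right) 15 - 45\right) + 334 = \left(-60 - 45\right) + 334 = -105 + 334 = 229$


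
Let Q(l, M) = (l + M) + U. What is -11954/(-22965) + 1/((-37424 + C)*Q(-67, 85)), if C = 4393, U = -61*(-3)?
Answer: 8818371601/16941104435 ≈ 0.52053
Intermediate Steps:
U = 183
Q(l, M) = 183 + M + l (Q(l, M) = (l + M) + 183 = (M + l) + 183 = 183 + M + l)
-11954/(-22965) + 1/((-37424 + C)*Q(-67, 85)) = -11954/(-22965) + 1/((-37424 + 4393)*(183 + 85 - 67)) = -11954*(-1/22965) + 1/(-33031*201) = 11954/22965 - 1/33031*1/201 = 11954/22965 - 1/6639231 = 8818371601/16941104435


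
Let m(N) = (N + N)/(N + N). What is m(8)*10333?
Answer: 10333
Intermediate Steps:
m(N) = 1 (m(N) = (2*N)/((2*N)) = (2*N)*(1/(2*N)) = 1)
m(8)*10333 = 1*10333 = 10333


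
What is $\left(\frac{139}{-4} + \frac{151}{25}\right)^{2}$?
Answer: $\frac{8242641}{10000} \approx 824.26$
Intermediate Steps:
$\left(\frac{139}{-4} + \frac{151}{25}\right)^{2} = \left(139 \left(- \frac{1}{4}\right) + 151 \cdot \frac{1}{25}\right)^{2} = \left(- \frac{139}{4} + \frac{151}{25}\right)^{2} = \left(- \frac{2871}{100}\right)^{2} = \frac{8242641}{10000}$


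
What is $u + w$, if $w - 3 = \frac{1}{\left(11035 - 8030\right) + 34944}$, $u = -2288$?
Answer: $- \frac{86713464}{37949} \approx -2285.0$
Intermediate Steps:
$w = \frac{113848}{37949}$ ($w = 3 + \frac{1}{\left(11035 - 8030\right) + 34944} = 3 + \frac{1}{3005 + 34944} = 3 + \frac{1}{37949} = \frac{113848}{37949} \approx 3.0$)
$u + w = -2288 + \frac{113848}{37949} = - \frac{86713464}{37949}$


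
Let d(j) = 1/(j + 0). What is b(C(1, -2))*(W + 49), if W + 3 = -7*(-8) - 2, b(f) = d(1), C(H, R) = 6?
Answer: 100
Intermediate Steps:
d(j) = 1/j
b(f) = 1 (b(f) = 1/1 = 1)
W = 51 (W = -3 + (-7*(-8) - 2) = -3 + (56 - 2) = -3 + 54 = 51)
b(C(1, -2))*(W + 49) = 1*(51 + 49) = 1*100 = 100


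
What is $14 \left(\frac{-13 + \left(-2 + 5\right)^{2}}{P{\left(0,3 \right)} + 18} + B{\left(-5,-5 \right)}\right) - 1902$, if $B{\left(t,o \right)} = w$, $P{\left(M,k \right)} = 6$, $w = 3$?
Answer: $- \frac{5587}{3} \approx -1862.3$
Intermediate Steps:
$B{\left(t,o \right)} = 3$
$14 \left(\frac{-13 + \left(-2 + 5\right)^{2}}{P{\left(0,3 \right)} + 18} + B{\left(-5,-5 \right)}\right) - 1902 = 14 \left(\frac{-13 + \left(-2 + 5\right)^{2}}{6 + 18} + 3\right) - 1902 = 14 \left(\frac{-13 + 3^{2}}{24} + 3\right) - 1902 = 14 \left(\left(-13 + 9\right) \frac{1}{24} + 3\right) - 1902 = 14 \left(\left(-4\right) \frac{1}{24} + 3\right) - 1902 = 14 \left(- \frac{1}{6} + 3\right) - 1902 = 14 \cdot \frac{17}{6} - 1902 = \frac{119}{3} - 1902 = - \frac{5587}{3}$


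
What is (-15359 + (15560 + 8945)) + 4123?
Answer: 13269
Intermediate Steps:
(-15359 + (15560 + 8945)) + 4123 = (-15359 + 24505) + 4123 = 9146 + 4123 = 13269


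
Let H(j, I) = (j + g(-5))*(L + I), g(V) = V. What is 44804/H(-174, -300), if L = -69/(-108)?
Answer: 1612944/1929083 ≈ 0.83612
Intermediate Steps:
L = 23/36 (L = -69*(-1/108) = 23/36 ≈ 0.63889)
H(j, I) = (-5 + j)*(23/36 + I) (H(j, I) = (j - 5)*(23/36 + I) = (-5 + j)*(23/36 + I))
44804/H(-174, -300) = 44804/(-115/36 - 5*(-300) + (23/36)*(-174) - 300*(-174)) = 44804/(-115/36 + 1500 - 667/6 + 52200) = 44804/(1929083/36) = 44804*(36/1929083) = 1612944/1929083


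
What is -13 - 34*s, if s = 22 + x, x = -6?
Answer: -557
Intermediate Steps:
s = 16 (s = 22 - 6 = 16)
-13 - 34*s = -13 - 34*16 = -13 - 544 = -557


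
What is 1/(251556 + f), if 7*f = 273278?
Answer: 7/2034170 ≈ 3.4412e-6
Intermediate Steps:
f = 273278/7 (f = (1/7)*273278 = 273278/7 ≈ 39040.)
1/(251556 + f) = 1/(251556 + 273278/7) = 1/(2034170/7) = 7/2034170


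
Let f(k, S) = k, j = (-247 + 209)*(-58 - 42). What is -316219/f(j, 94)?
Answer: -316219/3800 ≈ -83.216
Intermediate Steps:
j = 3800 (j = -38*(-100) = 3800)
-316219/f(j, 94) = -316219/3800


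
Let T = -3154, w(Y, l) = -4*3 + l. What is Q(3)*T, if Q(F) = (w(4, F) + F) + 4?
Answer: 6308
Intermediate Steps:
w(Y, l) = -12 + l
Q(F) = -8 + 2*F (Q(F) = ((-12 + F) + F) + 4 = (-12 + 2*F) + 4 = -8 + 2*F)
Q(3)*T = (-8 + 2*3)*(-3154) = (-8 + 6)*(-3154) = -2*(-3154) = 6308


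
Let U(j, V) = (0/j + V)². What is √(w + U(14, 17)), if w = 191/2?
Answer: √1538/2 ≈ 19.609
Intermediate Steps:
U(j, V) = V² (U(j, V) = (0 + V)² = V²)
w = 191/2 (w = 191*(½) = 191/2 ≈ 95.500)
√(w + U(14, 17)) = √(191/2 + 17²) = √(191/2 + 289) = √(769/2) = √1538/2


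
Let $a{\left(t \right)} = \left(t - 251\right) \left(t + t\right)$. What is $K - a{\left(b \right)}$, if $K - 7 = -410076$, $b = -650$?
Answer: $-1581369$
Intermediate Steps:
$a{\left(t \right)} = 2 t \left(-251 + t\right)$ ($a{\left(t \right)} = \left(-251 + t\right) 2 t = 2 t \left(-251 + t\right)$)
$K = -410069$ ($K = 7 - 410076 = -410069$)
$K - a{\left(b \right)} = -410069 - 2 \left(-650\right) \left(-251 - 650\right) = -410069 - 2 \left(-650\right) \left(-901\right) = -410069 - 1171300 = -1581369$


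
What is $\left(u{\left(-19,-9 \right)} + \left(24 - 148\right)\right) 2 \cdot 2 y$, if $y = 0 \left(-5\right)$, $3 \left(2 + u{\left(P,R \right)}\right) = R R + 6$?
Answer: $0$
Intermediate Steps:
$u{\left(P,R \right)} = \frac{R^{2}}{3}$ ($u{\left(P,R \right)} = -2 + \frac{R R + 6}{3} = -2 + \frac{R^{2} + 6}{3} = -2 + \frac{6 + R^{2}}{3} = -2 + \left(2 + \frac{R^{2}}{3}\right) = \frac{R^{2}}{3}$)
$y = 0$
$\left(u{\left(-19,-9 \right)} + \left(24 - 148\right)\right) 2 \cdot 2 y = \left(\frac{\left(-9\right)^{2}}{3} + \left(24 - 148\right)\right) 2 \cdot 2 \cdot 0 = \left(\frac{1}{3} \cdot 81 + \left(24 - 148\right)\right) 4 \cdot 0 = \left(27 - 124\right) 0 = \left(-97\right) 0 = 0$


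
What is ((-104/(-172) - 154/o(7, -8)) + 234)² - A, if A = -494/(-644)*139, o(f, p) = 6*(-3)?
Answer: 2846288605021/48225618 ≈ 59020.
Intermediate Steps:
o(f, p) = -18
A = 34333/322 (A = -494*(-1/644)*139 = (247/322)*139 = 34333/322 ≈ 106.62)
((-104/(-172) - 154/o(7, -8)) + 234)² - A = ((-104/(-172) - 154/(-18)) + 234)² - 1*34333/322 = ((-104*(-1/172) - 154*(-1/18)) + 234)² - 34333/322 = ((26/43 + 77/9) + 234)² - 34333/322 = (3545/387 + 234)² - 34333/322 = (94103/387)² - 34333/322 = 8855374609/149769 - 34333/322 = 2846288605021/48225618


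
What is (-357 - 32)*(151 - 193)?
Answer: 16338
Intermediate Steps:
(-357 - 32)*(151 - 193) = -389*(-42) = 16338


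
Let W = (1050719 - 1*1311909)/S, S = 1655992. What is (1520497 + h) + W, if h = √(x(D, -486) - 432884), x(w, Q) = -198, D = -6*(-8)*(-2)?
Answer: 1258965303417/827996 + I*√433082 ≈ 1.5205e+6 + 658.09*I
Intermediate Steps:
D = -96 (D = 48*(-2) = -96)
h = I*√433082 (h = √(-198 - 432884) = √(-433082) = I*√433082 ≈ 658.09*I)
W = -130595/827996 (W = (1050719 - 1*1311909)/1655992 = (1050719 - 1311909)*(1/1655992) = -261190*1/1655992 = -130595/827996 ≈ -0.15772)
(1520497 + h) + W = (1520497 + I*√433082) - 130595/827996 = 1258965303417/827996 + I*√433082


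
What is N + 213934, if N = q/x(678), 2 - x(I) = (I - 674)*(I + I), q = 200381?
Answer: 1159749767/5422 ≈ 2.1390e+5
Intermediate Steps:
x(I) = 2 - 2*I*(-674 + I) (x(I) = 2 - (I - 674)*(I + I) = 2 - (-674 + I)*2*I = 2 - 2*I*(-674 + I))
N = -200381/5422 (N = 200381/(2 - 2*678² + 1348*678) = 200381/(2 - 2*459684 + 913944) = 200381/(2 - 919368 + 913944) = 200381/(-5422) = 200381*(-1/5422) = -200381/5422 ≈ -36.957)
N + 213934 = -200381/5422 + 213934 = 1159749767/5422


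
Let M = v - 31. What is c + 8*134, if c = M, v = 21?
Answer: 1062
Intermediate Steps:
M = -10 (M = 21 - 31 = -10)
c = -10
c + 8*134 = -10 + 8*134 = -10 + 1072 = 1062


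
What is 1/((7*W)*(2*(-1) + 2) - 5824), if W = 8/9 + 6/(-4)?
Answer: -1/5824 ≈ -0.00017170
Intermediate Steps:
W = -11/18 (W = 8*(⅑) + 6*(-¼) = 8/9 - 3/2 = -11/18 ≈ -0.61111)
1/((7*W)*(2*(-1) + 2) - 5824) = 1/((7*(-11/18))*(2*(-1) + 2) - 5824) = 1/(-77*(-2 + 2)/18 - 5824) = 1/(-77/18*0 - 5824) = 1/(0 - 5824) = 1/(-5824) = -1/5824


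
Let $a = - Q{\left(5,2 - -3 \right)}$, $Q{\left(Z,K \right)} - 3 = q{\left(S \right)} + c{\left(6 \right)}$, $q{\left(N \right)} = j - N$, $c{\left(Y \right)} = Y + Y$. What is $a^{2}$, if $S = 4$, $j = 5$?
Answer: $256$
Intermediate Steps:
$c{\left(Y \right)} = 2 Y$
$q{\left(N \right)} = 5 - N$
$Q{\left(Z,K \right)} = 16$ ($Q{\left(Z,K \right)} = 3 + \left(\left(5 - 4\right) + 2 \cdot 6\right) = 3 + \left(\left(5 - 4\right) + 12\right) = 3 + \left(1 + 12\right) = 3 + 13 = 16$)
$a = -16$ ($a = \left(-1\right) 16 = -16$)
$a^{2} = \left(-16\right)^{2} = 256$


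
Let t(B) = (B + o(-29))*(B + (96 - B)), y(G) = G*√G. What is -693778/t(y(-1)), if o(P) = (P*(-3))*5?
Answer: -50298905/3027616 - 346889*I/9082848 ≈ -16.613 - 0.038192*I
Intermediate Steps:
o(P) = -15*P (o(P) = -3*P*5 = -15*P)
y(G) = G^(3/2)
t(B) = 41760 + 96*B (t(B) = (B - 15*(-29))*(B + (96 - B)) = (B + 435)*96 = (435 + B)*96 = 41760 + 96*B)
-693778/t(y(-1)) = -693778/(41760 + 96*(-1)^(3/2)) = -693778/(41760 + 96*(-I)) = -693778*(41760 + 96*I)/1743906816 = -346889*(41760 + 96*I)/871953408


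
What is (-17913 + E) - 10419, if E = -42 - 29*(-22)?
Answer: -27736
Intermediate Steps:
E = 596 (E = -42 + 638 = 596)
(-17913 + E) - 10419 = (-17913 + 596) - 10419 = -17317 - 10419 = -27736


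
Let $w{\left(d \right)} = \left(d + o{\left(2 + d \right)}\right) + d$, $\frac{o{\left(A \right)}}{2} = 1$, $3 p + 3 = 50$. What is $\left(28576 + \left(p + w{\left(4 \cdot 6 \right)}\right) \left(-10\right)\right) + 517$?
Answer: $\frac{85309}{3} \approx 28436.0$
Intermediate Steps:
$p = \frac{47}{3}$ ($p = -1 + \frac{1}{3} \cdot 50 = -1 + \frac{50}{3} = \frac{47}{3} \approx 15.667$)
$o{\left(A \right)} = 2$ ($o{\left(A \right)} = 2 \cdot 1 = 2$)
$w{\left(d \right)} = 2 + 2 d$ ($w{\left(d \right)} = \left(d + 2\right) + d = \left(2 + d\right) + d = 2 + 2 d$)
$\left(28576 + \left(p + w{\left(4 \cdot 6 \right)}\right) \left(-10\right)\right) + 517 = \left(28576 + \left(\frac{47}{3} + \left(2 + 2 \cdot 4 \cdot 6\right)\right) \left(-10\right)\right) + 517 = \left(28576 + \left(\frac{47}{3} + \left(2 + 2 \cdot 24\right)\right) \left(-10\right)\right) + 517 = \left(28576 + \left(\frac{47}{3} + \left(2 + 48\right)\right) \left(-10\right)\right) + 517 = \left(28576 + \left(\frac{47}{3} + 50\right) \left(-10\right)\right) + 517 = \left(28576 + \frac{197}{3} \left(-10\right)\right) + 517 = \left(28576 - \frac{1970}{3}\right) + 517 = \frac{83758}{3} + 517 = \frac{85309}{3}$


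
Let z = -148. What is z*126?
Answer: -18648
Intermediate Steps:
z*126 = -148*126 = -18648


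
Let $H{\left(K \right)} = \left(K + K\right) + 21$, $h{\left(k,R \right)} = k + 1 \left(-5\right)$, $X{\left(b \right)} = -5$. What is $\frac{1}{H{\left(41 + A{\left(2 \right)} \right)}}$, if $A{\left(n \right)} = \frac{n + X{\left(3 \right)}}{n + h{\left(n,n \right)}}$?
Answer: $\frac{1}{109} \approx 0.0091743$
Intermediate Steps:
$h{\left(k,R \right)} = -5 + k$ ($h{\left(k,R \right)} = k - 5 = -5 + k$)
$A{\left(n \right)} = \frac{-5 + n}{-5 + 2 n}$ ($A{\left(n \right)} = \frac{n - 5}{n + \left(-5 + n\right)} = \frac{-5 + n}{-5 + 2 n}$)
$H{\left(K \right)} = 21 + 2 K$ ($H{\left(K \right)} = 2 K + 21 = 21 + 2 K$)
$\frac{1}{H{\left(41 + A{\left(2 \right)} \right)}} = \frac{1}{21 + 2 \left(41 + \frac{-5 + 2}{-5 + 2 \cdot 2}\right)} = \frac{1}{21 + 2 \left(41 + \frac{1}{-5 + 4} \left(-3\right)\right)} = \frac{1}{21 + 2 \left(41 + \frac{1}{-1} \left(-3\right)\right)} = \frac{1}{21 + 2 \left(41 - -3\right)} = \frac{1}{21 + 2 \left(41 + 3\right)} = \frac{1}{21 + 2 \cdot 44} = \frac{1}{21 + 88} = \frac{1}{109}$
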